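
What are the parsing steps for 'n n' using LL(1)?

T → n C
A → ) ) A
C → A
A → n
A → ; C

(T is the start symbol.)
Stack is shown with the top on the left.

Stack  Input  Action
--------------------
T $    n n $  output T → n C
n C $  n n $  match 'n'
C $    n $    output C → A
A $    n $    output A → n
n $    n $    match 'n'
$      $      accept

The string is accepted.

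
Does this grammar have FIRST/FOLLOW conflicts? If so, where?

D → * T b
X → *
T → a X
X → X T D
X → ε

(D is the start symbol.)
Yes. X → '*' with FOLLOW(X) on { '*' }; X → X T D with FOLLOW(X) on { '*', 'a' }

A FIRST/FOLLOW conflict occurs when a non-terminal N has a nullable alternative N → β (β ⇒* ε) and another alternative N → α with FIRST(α) ∩ FOLLOW(N) ≠ ∅: on such a lookahead the parser cannot decide between expanding α and letting N vanish via β.

Nullable non-terminals: X.
FIRST sets used below: FIRST(X) = { '*', 'a', ε }, FIRST(T) = { 'a' }

X: nullable alternative(s) X → ε; FOLLOW(X) = { '*', 'a', 'b' }
  X → *: FIRST \ {ε} = { '*' } — overlaps FOLLOW(X) on { '*' }: CONFLICT
  X → X T D: FIRST \ {ε} = { '*', 'a' } — overlaps FOLLOW(X) on { '*', 'a' }: CONFLICT
  X → ε: FIRST \ {ε} = { } — this is the only nullable alternative, skip

D, T have no nullable alternative, so no FIRST/FOLLOW check is needed there.

So the grammar has 2 FIRST/FOLLOW conflicts (marked CONFLICT above).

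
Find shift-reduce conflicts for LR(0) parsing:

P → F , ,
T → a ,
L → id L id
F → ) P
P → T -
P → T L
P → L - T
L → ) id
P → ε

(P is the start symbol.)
Yes — I0: [P → .] vs [F → . ) P]; I1: [P → .] vs [F → . ) P]; I20: [L → ) id .] vs [L → . ) id]

A shift-reduce conflict occurs when an LR(0) state has both:
  - a complete (reduce) item [A → α .] (dot at the end), and
  - a shift item [B → β . c γ] (dot before a terminal).

Augment with P' → P and build the canonical LR(0) collection (I0 = CLOSURE({[P' → . P]}), then GOTO on every symbol after a dot until no new states appear). It has 21 states:
  I0: { [F → . ) P], [L → . ) id], [L → . id L id], [P → . F , ,], [P → . L - T], [P → . T -], [P → . T L], [P → .], [P' → . P], [T → . a ,] }  — shift, reduce
  I1: { [F → ) . P], [F → . ) P], [L → ) . id], [L → . ) id], [L → . id L id], [P → . F , ,], [P → . L - T], [P → . T -], [P → . T L], [P → .], [T → . a ,] }  — shift, reduce
  I2: { [P → F . , ,] }  — shift
  I3: { [P → L . - T] }  — shift
  I4: { [P' → P .] }  — accept
  I5: { [L → . ) id], [L → . id L id], [P → T . -], [P → T . L] }  — shift
  I6: { [T → a . ,] }  — shift
  I7: { [L → . ) id], [L → . id L id], [L → id . L id] }  — shift
  I8: { [L → ) . id] }  — shift
  I9: { [L → id L . id] }  — shift
  I10: { [L → id L id .] }  — reduce
  I11: { [L → ) id .] }  — reduce
  I12: { [T → a , .] }  — reduce
  I13: { [P → T - .] }  — reduce
  I14: { [P → T L .] }  — reduce
  I15: { [P → L - . T], [T → . a ,] }  — shift
  I16: { [P → L - T .] }  — reduce
  I17: { [P → F , . ,] }  — shift
  I18: { [P → F , , .] }  — reduce
  I19: { [F → ) P .] }  — reduce
  I20: { [L → ) id .], [L → . ) id], [L → . id L id], [L → id . L id] }  — shift, reduce

I0 contains reduce item [P → .] and shift items [F → . ) P], [L → . ) id], [L → . id L id], [T → . a ,] — shift-reduce conflict.
I1 contains reduce item [P → .] and shift items [F → . ) P], [L → . ) id], [L → ) . id], [L → . id L id], [T → . a ,] — shift-reduce conflict.
I20 contains reduce item [L → ) id .] and shift items [L → . ) id], [L → . id L id] — shift-reduce conflict.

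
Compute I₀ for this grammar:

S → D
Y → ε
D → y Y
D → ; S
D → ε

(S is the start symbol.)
{ [D → . ; S], [D → . y Y], [D → .], [S → . D], [S' → . S] }

First, augment the grammar with S' → S
I₀ = CLOSURE({ [S' → . S] }):
  [S' → . S] has the dot before S: add [S → . D]
  [S → . D] has the dot before D: add [D → . y Y], [D → . ; S], [D → .]
No further items can be added.

I₀ = { [D → . ; S], [D → . y Y], [D → .], [S → . D], [S' → . S] }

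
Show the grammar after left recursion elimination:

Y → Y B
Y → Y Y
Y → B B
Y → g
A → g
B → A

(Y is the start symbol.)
Y is directly left-recursive. The standard transformation for
  A → A α₁ | ... | A α_m | β₁ | ... | β_n
is
  A  → β₁ A' | ... | β_n A'
  A' → α₁ A' | ... | α_m A' | ε

Y → B B becomes Y → B B Y'
Y → g becomes Y → g Y'
Y → Y B becomes Y' → B Y'
Y → Y Y becomes Y' → Y Y'
Add Y' → ε

Productions for other non-terminals are unchanged:
  A → g
  B → A

Resulting grammar:
Y → B B Y'
Y → g Y'
Y' → B Y'
Y' → Y Y'
Y' → ε
A → g
B → A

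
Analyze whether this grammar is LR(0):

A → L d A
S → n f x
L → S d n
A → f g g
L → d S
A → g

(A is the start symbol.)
Yes, the grammar is LR(0)

Augment with A' → A and build the canonical LR(0) collection (I0 = CLOSURE({[A' → . A]}), then GOTO on every symbol after a dot until no new states appear). It has 17 states:
  I0: { [A → . L d A], [A → . f g g], [A → . g], [A' → . A], [L → . S d n], [L → . d S], [S → . n f x] }  — shift
  I1: { [A' → A .] }  — accept
  I2: { [A → L . d A] }  — shift
  I3: { [L → S . d n] }  — shift
  I4: { [L → d . S], [S → . n f x] }  — shift
  I5: { [A → f . g g] }  — shift
  I6: { [A → g .] }  — reduce
  I7: { [S → n . f x] }  — shift
  I8: { [S → n f . x] }  — shift
  I9: { [S → n f x .] }  — reduce
  I10: { [A → f g . g] }  — shift
  I11: { [A → f g g .] }  — reduce
  I12: { [L → d S .] }  — reduce
  I13: { [L → S d . n] }  — shift
  I14: { [L → S d n .] }  — reduce
  I15: { [A → . L d A], [A → . f g g], [A → . g], [A → L d . A], [L → . S d n], [L → . d S], [S → . n f x] }  — shift
  I16: { [A → L d A .] }  — reduce

Every state is either a pure shift/goto state or contains exactly one complete item and nothing to shift — no conflicts. The grammar is LR(0).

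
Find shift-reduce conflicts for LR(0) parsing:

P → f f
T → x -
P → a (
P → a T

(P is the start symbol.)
No shift-reduce conflicts

A shift-reduce conflict occurs when an LR(0) state has both:
  - a complete (reduce) item [A → α .] (dot at the end), and
  - a shift item [B → β . c γ] (dot before a terminal).

Augment with P' → P and build the canonical LR(0) collection (I0 = CLOSURE({[P' → . P]}), then GOTO on every symbol after a dot until no new states appear). It has 9 states:
  I0: { [P → . a (], [P → . a T], [P → . f f], [P' → . P] }  — shift
  I1: { [P' → P .] }  — accept
  I2: { [P → a . (], [P → a . T], [T → . x -] }  — shift
  I3: { [P → f . f] }  — shift
  I4: { [P → f f .] }  — reduce
  I5: { [P → a ( .] }  — reduce
  I6: { [P → a T .] }  — reduce
  I7: { [T → x . -] }  — shift
  I8: { [T → x - .] }  — reduce

No state contains both a complete item and a shift item.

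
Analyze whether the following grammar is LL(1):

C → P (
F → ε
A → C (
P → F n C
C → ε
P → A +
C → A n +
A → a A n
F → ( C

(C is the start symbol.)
A grammar is LL(1) if for each non-terminal N with multiple productions, the predict sets of those productions are pairwise disjoint, where PREDICT(N → α) = (FIRST(α) \ {ε}) ∪ (FOLLOW(N) if α ⇒* ε).

Relevant sets:
  FIRST(P) = { '(', 'a', 'n' }
  FIRST(A) = { '(', 'a', 'n' }
  FIRST(C) = { '(', 'a', 'n', ε }
  FIRST(F) = { '(', ε }
  FOLLOW(C) = { $, '(', 'n' }
  FOLLOW(F) = { 'n' }

For C:
  PREDICT(C → P '(') = { '(', 'a', 'n' }
  PREDICT(C → ε) = { $, '(', 'n' }
  PREDICT(C → A n '+') = { '(', 'a', 'n' }
For F:
  PREDICT(F → ε) = { 'n' }
  PREDICT(F → '(' C) = { '(' }
For A:
  PREDICT(A → C '(') = { '(', 'a', 'n' }
  PREDICT(A → a A n) = { 'a' }
For P:
  PREDICT(P → F n C) = { '(', 'n' }
  PREDICT(P → A '+') = { '(', 'a', 'n' }

Conflict found: Predict set conflict for C: { '(', 'n' }
The grammar is NOT LL(1).

Answer: No. Predict set conflict for C: { '(', 'n' }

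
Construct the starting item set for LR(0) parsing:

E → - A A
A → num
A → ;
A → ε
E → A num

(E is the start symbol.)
{ [A → . ;], [A → . num], [A → .], [E → . - A A], [E → . A num], [E' → . E] }

First, augment the grammar with E' → E
I₀ = CLOSURE({ [E' → . E] }):
  [E' → . E] has the dot before E: add [E → . - A A], [E → . A num]
  [E → . A num] has the dot before A: add [A → . num], [A → . ;], [A → .]
No further items can be added.

I₀ = { [A → . ;], [A → . num], [A → .], [E → . - A A], [E → . A num], [E' → . E] }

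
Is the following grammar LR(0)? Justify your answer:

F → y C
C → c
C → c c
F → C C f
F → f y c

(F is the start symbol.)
No. Shift-reduce conflict between [C → c .] and [C → c . c]

A grammar is LR(0) if no state in the canonical LR(0) collection has:
  - both a shift item (dot before a terminal) and a complete item (shift-reduce conflict), or
  - two or more complete items (reduce-reduce conflict; the accept item [F' → F .] counts as a complete item here).

Augment with F' → F and build the canonical LR(0) collection (I0 = CLOSURE({[F' → . F]}), then GOTO on every symbol after a dot until no new states appear). It has 12 states:
  I0: { [C → . c c], [C → . c], [F → . C C f], [F → . f y c], [F → . y C], [F' → . F] }  — shift
  I1: { [C → . c c], [C → . c], [F → C . C f] }  — shift
  I2: { [F' → F .] }  — accept
  I3: { [C → c . c], [C → c .] }  — shift, reduce
  I4: { [F → f . y c] }  — shift
  I5: { [C → . c c], [C → . c], [F → y . C] }  — shift
  I6: { [F → y C .] }  — reduce
  I7: { [F → f y . c] }  — shift
  I8: { [F → f y c .] }  — reduce
  I9: { [C → c c .] }  — reduce
  I10: { [F → C C . f] }  — shift
  I11: { [F → C C f .] }  — reduce

Conflict in state I3:
  Shift-reduce conflict between [C → c .] and [C → c . c]
So the grammar is NOT LR(0).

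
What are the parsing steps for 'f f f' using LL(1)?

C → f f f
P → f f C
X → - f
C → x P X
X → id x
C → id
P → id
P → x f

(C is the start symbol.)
Stack is shown with the top on the left.

Stack    Input    Action
------------------------
C $      f f f $  output C → f f f
f f f $  f f f $  match 'f'
f f $    f f $    match 'f'
f $      f $      match 'f'
$        $        accept

The string is accepted.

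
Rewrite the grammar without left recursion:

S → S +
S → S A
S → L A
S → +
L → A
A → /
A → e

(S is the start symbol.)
S → L A S'
S → + S'
S' → + S'
S' → A S'
S' → ε
L → A
A → /
A → e

S is directly left-recursive. The standard transformation for
  A → A α₁ | ... | A α_m | β₁ | ... | β_n
is
  A  → β₁ A' | ... | β_n A'
  A' → α₁ A' | ... | α_m A' | ε

S → L A becomes S → L A S'
S → + becomes S → + S'
S → S + becomes S' → + S'
S → S A becomes S' → A S'
Add S' → ε

Productions for other non-terminals are unchanged:
  L → A
  A → /
  A → e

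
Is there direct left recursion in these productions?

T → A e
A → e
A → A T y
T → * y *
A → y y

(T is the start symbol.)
T → A e: starts with A
A → e: starts with e
A → A T y: LEFT RECURSIVE (starts with A)
T → * y *: starts with '*'
A → y y: starts with y

The grammar has direct left recursion on: A.

Answer: Yes, A is left-recursive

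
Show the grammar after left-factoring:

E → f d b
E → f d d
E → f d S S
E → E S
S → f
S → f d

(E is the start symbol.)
Left-factoring transforms A → αβ₁ | αβ₂ into A → αA' and A' → β₁ | β₂
(α is the longest common prefix among the alternatives). Repeat until
no nonterminal has two alternatives with a common prefix.

Round 1: E has alternatives sharing prefix 'f d'. Introduce E': E → f d E'
  Add: E' → b
  Add: E' → d
  Add: E' → S S

Round 2: S has alternatives sharing prefix 'f'. Introduce S': S → f S'
  Add: S' → ε
  Add: S' → d

No remaining common prefixes — done.

Resulting grammar:
E → f d E'
E' → b
E' → d
E' → S S
E → E S
S → f S'
S' → ε
S' → d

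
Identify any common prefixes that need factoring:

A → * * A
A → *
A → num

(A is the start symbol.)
Yes, A has productions with common prefix '*'

Left-factoring is needed when two productions for the same non-terminal
share a common prefix on the right-hand side.

Productions for A:
  A → * * A
  A → *
  A → num

Found common prefix '*' in productions for A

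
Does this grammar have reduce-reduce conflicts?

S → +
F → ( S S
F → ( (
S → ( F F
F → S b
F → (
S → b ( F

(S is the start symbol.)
A reduce-reduce conflict occurs when an LR(0) state has two complete items [A → α .] and [B → β .] — both call for a reduction, and with no lookahead the parser cannot choose between them.

Augment with S' → S and build the canonical LR(0) collection (I0 = CLOSURE({[S' → . S]}), then GOTO on every symbol after a dot until no new states appear). It has 16 states:
  I0: { [S → . ( F F], [S → . +], [S → . b ( F], [S' → . S] }  — shift
  I1: { [F → . ( (], [F → . ( S S], [F → . (], [F → . S b], [S → ( . F F], [S → . ( F F], [S → . +], [S → . b ( F] }  — shift
  I2: { [S → + .] }  — reduce
  I3: { [S' → S .] }  — accept
  I4: { [S → b . ( F] }  — shift
  I5: { [F → . ( (], [F → . ( S S], [F → . (], [F → . S b], [S → . ( F F], [S → . +], [S → . b ( F], [S → b ( . F] }  — shift
  I6: { [F → ( . (], [F → ( . S S], [F → ( .], [F → . ( (], [F → . ( S S], [F → . (], [F → . S b], [S → ( . F F], [S → . ( F F], [S → . +], [S → . b ( F] }  — shift, reduce
  I7: { [S → b ( F .] }  — reduce
  I8: { [F → S . b] }  — shift
  I9: { [F → S b .] }  — reduce
  I10: { [F → ( ( .], [F → ( . (], [F → ( . S S], [F → ( .], [F → . ( (], [F → . ( S S], [F → . (], [F → . S b], [S → ( . F F], [S → . ( F F], [S → . +], [S → . b ( F] }  — shift, 2 reduces
  I11: { [F → . ( (], [F → . ( S S], [F → . (], [F → . S b], [S → ( F . F], [S → . ( F F], [S → . +], [S → . b ( F] }  — shift
  I12: { [F → ( S . S], [F → S . b], [S → . ( F F], [S → . +], [S → . b ( F] }  — shift
  I13: { [F → ( S S .] }  — reduce
  I14: { [F → S b .], [S → b . ( F] }  — shift, reduce
  I15: { [S → ( F F .] }  — reduce

I10 contains complete items [F → ( .], [F → ( ( .] — reduce-reduce conflict.

Answer: Yes — I10: [F → ( .] vs [F → ( ( .]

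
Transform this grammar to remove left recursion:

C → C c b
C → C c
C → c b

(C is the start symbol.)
C is directly left-recursive. The standard transformation for
  A → A α₁ | ... | A α_m | β₁ | ... | β_n
is
  A  → β₁ A' | ... | β_n A'
  A' → α₁ A' | ... | α_m A' | ε

C → c b becomes C → c b C'
C → C c b becomes C' → c b C'
C → C c becomes C' → c C'
Add C' → ε

Resulting grammar:
C → c b C'
C' → c b C'
C' → c C'
C' → ε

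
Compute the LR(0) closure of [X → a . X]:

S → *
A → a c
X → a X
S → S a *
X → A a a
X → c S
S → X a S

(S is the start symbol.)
Start with: [X → a . X]
  [X → a . X] has the dot before X: add [X → . a X], [X → . A a a], [X → . c S]
  [X → . A a a] has the dot before A: add [A → . a c]
No further items can be added.

CLOSURE = { [A → . a c], [X → . A a a], [X → . a X], [X → . c S], [X → a . X] }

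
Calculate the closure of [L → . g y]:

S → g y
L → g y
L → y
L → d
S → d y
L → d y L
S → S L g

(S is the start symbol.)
To compute CLOSURE, for each item [A → α.Bβ] where B is a non-terminal, add [B → .γ] for all productions B → γ; repeat for the newly added items until nothing changes.

Start with: [L → . g y]
The dot precedes the terminal g, so nothing is added.

CLOSURE = { [L → . g y] }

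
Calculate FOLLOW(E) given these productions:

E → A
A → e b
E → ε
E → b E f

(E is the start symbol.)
{ $, 'f' }

E is the start symbol, so $ ∈ FOLLOW(E).
In E → b E f: E is followed by f, add FIRST(f) \ {ε} = { 'f' }

Taking the union: FOLLOW(E) = { $, 'f' }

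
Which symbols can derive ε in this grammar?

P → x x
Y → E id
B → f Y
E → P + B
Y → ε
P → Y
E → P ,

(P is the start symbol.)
{ 'P', 'Y' }

A non-terminal is nullable if it can derive ε (the empty string): either it has an ε-production, or it has a production whose right-hand side consists entirely of nullable non-terminals.

ε-productions: Y → ε
So Y is immediately nullable.
P → Y: every symbol on the right is nullable, so P is nullable too.
No further non-terminal can be added: every production for the remaining non-terminals contains a terminal or a non-nullable non-terminal.
Nullable = { 'P', 'Y' }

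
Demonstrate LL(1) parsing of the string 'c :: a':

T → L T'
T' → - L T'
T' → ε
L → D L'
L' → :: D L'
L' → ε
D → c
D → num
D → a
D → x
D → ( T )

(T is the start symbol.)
LL(1) parsing maintains a stack (initially the start symbol over $) and the input. At each step: if the stack top is a terminal, match it against the current input token; if it is a non-terminal N, replace it with the RHS of M[N, lookahead] (the unique production whose predict set contains the lookahead).

Stack is shown with the top on the left.

Stack         Input     Action
------------------------------
T $           c :: a $  output T → L T'
L T' $        c :: a $  output L → D L'
D L' T' $     c :: a $  output D → c
c L' T' $     c :: a $  match 'c'
L' T' $       :: a $    output L' → :: D L'
:: D L' T' $  :: a $    match '::'
D L' T' $     a $       output D → a
a L' T' $     a $       match 'a'
L' T' $       $         output L' → ε
T' $          $         output T' → ε
$             $         accept

The string is accepted.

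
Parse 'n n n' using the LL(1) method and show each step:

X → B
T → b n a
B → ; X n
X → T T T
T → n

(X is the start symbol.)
Stack is shown with the top on the left.

Stack    Input    Action
------------------------
X $      n n n $  output X → T T T
T T T $  n n n $  output T → n
n T T $  n n n $  match 'n'
T T $    n n $    output T → n
n T $    n n $    match 'n'
T $      n $      output T → n
n $      n $      match 'n'
$        $        accept

The string is accepted.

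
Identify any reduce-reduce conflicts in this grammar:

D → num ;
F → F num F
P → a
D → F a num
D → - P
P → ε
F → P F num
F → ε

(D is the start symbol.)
Yes — I0: [F → .] vs [P → .]; I4: [F → .] vs [P → .]; I9: [F → .] vs [F → P F num .]; I11: [F → .] vs [P → .]

A reduce-reduce conflict occurs when an LR(0) state has two complete items [A → α .] and [B → β .] — both call for a reduction, and with no lookahead the parser cannot choose between them.

Augment with D' → D and build the canonical LR(0) collection (I0 = CLOSURE({[D' → . D]}), then GOTO on every symbol after a dot until no new states appear). It has 15 states:
  I0: { [D → . - P], [D → . F a num], [D → . num ;], [D' → . D], [F → . F num F], [F → . P F num], [F → .], [P → . a], [P → .] }  — shift, 2 reduces
  I1: { [D → - . P], [P → . a], [P → .] }  — shift, reduce
  I2: { [D' → D .] }  — accept
  I3: { [D → F . a num], [F → F . num F] }  — shift
  I4: { [F → . F num F], [F → . P F num], [F → .], [F → P . F num], [P → . a], [P → .] }  — shift, 2 reduces
  I5: { [P → a .] }  — reduce
  I6: { [D → num . ;] }  — shift
  I7: { [D → num ; .] }  — reduce
  I8: { [F → F . num F], [F → P F . num] }  — shift
  I9: { [F → . F num F], [F → . P F num], [F → .], [F → F num . F], [F → P F num .], [P → . a], [P → .] }  — shift, 3 reduces
  I10: { [F → F . num F], [F → F num F .] }  — shift, reduce
  I11: { [F → . F num F], [F → . P F num], [F → .], [F → F num . F], [P → . a], [P → .] }  — shift, 2 reduces
  I12: { [D → F a . num] }  — shift
  I13: { [D → F a num .] }  — reduce
  I14: { [D → - P .] }  — reduce

I0 contains complete items [F → .], [P → .] — reduce-reduce conflict.
I4 contains complete items [F → .], [P → .] — reduce-reduce conflict.
I9 contains complete items [F → .], [F → P F num .], [P → .] — reduce-reduce conflict.
I11 contains complete items [F → .], [P → .] — reduce-reduce conflict.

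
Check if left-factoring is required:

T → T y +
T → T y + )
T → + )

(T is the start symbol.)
Yes, T has productions with common prefix 'T y +'

Left-factoring is needed when two productions for the same non-terminal
share a common prefix on the right-hand side.

Productions for T:
  T → T y +
  T → T y + )
  T → + )

Found common prefix 'T y +' in productions for T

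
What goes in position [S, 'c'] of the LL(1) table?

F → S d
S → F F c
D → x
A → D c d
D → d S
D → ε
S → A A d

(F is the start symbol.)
S → F F c, S → A A d

To find M[S, 'c'], we find productions for S where 'c' is in the predict set (PREDICT(N → α) = (FIRST(α) \ {ε}) ∪ (FOLLOW(N) if α ⇒* ε)).

Relevant sets:
  FIRST(F) = { 'c', 'd', 'x' }
  FIRST(A) = { 'c', 'd', 'x' }

S → F F c: PREDICT = { 'c', 'd', 'x' }
  'c' is in predict set, so this production goes in M[S, 'c']
S → A A d: PREDICT = { 'c', 'd', 'x' }
  'c' is in predict set, so this production goes in M[S, 'c']

M[S, 'c'] = S → F F c, S → A A d  (a multiply-defined cell — the grammar is not LL(1))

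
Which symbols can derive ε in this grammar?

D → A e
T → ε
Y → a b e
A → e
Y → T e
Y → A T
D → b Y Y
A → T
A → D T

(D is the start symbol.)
{ 'A', 'T', 'Y' }

A non-terminal is nullable if it can derive ε (the empty string): either it has an ε-production, or it has a production whose right-hand side consists entirely of nullable non-terminals.

ε-productions: T → ε
So T is immediately nullable.
A → T: every symbol on the right is nullable, so A is nullable too.
Y → A T: every symbol on the right is nullable, so Y is nullable too.
No further non-terminal can be added: every production for the remaining non-terminals contains a terminal or a non-nullable non-terminal.
Nullable = { 'A', 'T', 'Y' }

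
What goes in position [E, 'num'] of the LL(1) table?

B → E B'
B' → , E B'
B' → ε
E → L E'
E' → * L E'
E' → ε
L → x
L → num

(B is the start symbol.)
E → L E'

To find M[E, 'num'], we find productions for E where 'num' is in the predict set (PREDICT(N → α) = (FIRST(α) \ {ε}) ∪ (FOLLOW(N) if α ⇒* ε)).

Relevant sets:
  FIRST(L) = { 'num', 'x' }

E → L E': PREDICT = { 'num', 'x' }
  'num' is in predict set, so this production goes in M[E, 'num']

M[E, 'num'] = E → L E'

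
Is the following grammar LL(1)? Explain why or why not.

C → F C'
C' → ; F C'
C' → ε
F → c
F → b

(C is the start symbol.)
Relevant sets:
  FOLLOW(C') = { $ }

For C':
  PREDICT(C' → ';' F C') = { ';' }
  PREDICT(C' → ε) = { $ }
For F:
  PREDICT(F → c) = { 'c' }
  PREDICT(F → b) = { 'b' }
C has a single production, so nothing to check there.

All predict sets are disjoint. The grammar IS LL(1).

Answer: Yes, the grammar is LL(1).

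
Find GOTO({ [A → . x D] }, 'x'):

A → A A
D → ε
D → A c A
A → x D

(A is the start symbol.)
{ [A → . A A], [A → . x D], [A → x . D], [D → . A c A], [D → .] }

GOTO(I, 'x') = CLOSURE({ [A → αX.β] : [A → α.Xβ] ∈ I, X = 'x' })

Items with dot before 'x', with the dot advanced:
  [A → . x D] → [A → x . D]
Closure of the advanced items:
  [A → x . D] has the dot before D: add [D → .], [D → . A c A]
  [D → . A c A] has the dot before A: add [A → . A A], [A → . x D]

GOTO = { [A → . A A], [A → . x D], [A → x . D], [D → . A c A], [D → .] }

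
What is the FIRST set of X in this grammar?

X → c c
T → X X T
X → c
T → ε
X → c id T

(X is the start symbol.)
From X → c c:
  - c is a terminal: add 'c' and stop
From X → c:
  - c is a terminal: add 'c' and stop
From X → c id T:
  - c is a terminal: add 'c' and stop

Collecting: FIRST(X) = { 'c' }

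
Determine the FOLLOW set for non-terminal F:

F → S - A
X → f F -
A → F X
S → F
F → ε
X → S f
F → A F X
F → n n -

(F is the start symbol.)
{ $, '-', 'f', 'n' }

F is the start symbol, so $ ∈ FOLLOW(F).
In X → f F -: F is followed by '-', add FIRST('-') \ {ε} = { '-' }
In A → F X: F is followed by X, add FIRST(X) \ {ε} = { '-', 'f', 'n' }
In S → F: F is at the end, add FOLLOW(S)
In F → A F X: F is followed by X, add FIRST(X) \ {ε} = { '-', 'f', 'n' }

The FOLLOW sets referred to above (computed the same way, to a fixed point):
  FOLLOW(S) = { '-', 'f' }

Taking the union: FOLLOW(F) = { $, '-', 'f', 'n' }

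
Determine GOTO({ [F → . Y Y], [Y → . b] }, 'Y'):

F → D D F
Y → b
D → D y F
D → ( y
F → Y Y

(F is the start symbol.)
GOTO(I, 'Y') = CLOSURE({ [A → αX.β] : [A → α.Xβ] ∈ I, X = 'Y' })

Items with dot before 'Y', with the dot advanced:
  [F → . Y Y] → [F → Y . Y]
Closure of the advanced items:
  [F → Y . Y] has the dot before Y: add [Y → . b]

GOTO = { [F → Y . Y], [Y → . b] }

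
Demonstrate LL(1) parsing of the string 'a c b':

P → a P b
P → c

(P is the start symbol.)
Stack is shown with the top on the left.

Stack    Input    Action
------------------------
P $      a c b $  output P → a P b
a P b $  a c b $  match 'a'
P b $    c b $    output P → c
c b $    c b $    match 'c'
b $      b $      match 'b'
$        $        accept

The string is accepted.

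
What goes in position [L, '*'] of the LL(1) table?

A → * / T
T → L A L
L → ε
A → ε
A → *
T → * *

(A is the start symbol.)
To find M[L, '*'], we find productions for L where '*' is in the predict set (PREDICT(N → α) = (FIRST(α) \ {ε}) ∪ (FOLLOW(N) if α ⇒* ε)).

Relevant sets:
  FOLLOW(L) = { $, '*' }

L → ε: PREDICT = { $, '*' }
  '*' is in predict set, so this production goes in M[L, '*']

M[L, '*'] = L → ε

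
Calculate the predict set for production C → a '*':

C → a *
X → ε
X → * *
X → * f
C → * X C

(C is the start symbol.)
PREDICT(C → a '*') = (FIRST(RHS) \ {ε}) ∪ (FOLLOW(C) if ε ∈ FIRST(RHS), i.e. RHS ⇒* ε)
FIRST(a '*') = { 'a' }
ε ∉ FIRST(a '*'), so FOLLOW(C) is not added.
PREDICT(C → a '*') = { 'a' }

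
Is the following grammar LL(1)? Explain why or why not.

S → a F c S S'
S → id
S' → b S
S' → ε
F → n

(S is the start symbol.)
No. Predict set conflict for S': { 'b' }

A grammar is LL(1) if for each non-terminal N with multiple productions, the predict sets of those productions are pairwise disjoint, where PREDICT(N → α) = (FIRST(α) \ {ε}) ∪ (FOLLOW(N) if α ⇒* ε).

Relevant sets:
  FOLLOW(S') = { $, 'b' }

For S:
  PREDICT(S → a F c S S') = { 'a' }
  PREDICT(S → id) = { 'id' }
For S':
  PREDICT(S' → b S) = { 'b' }
  PREDICT(S' → ε) = { $, 'b' }
F has a single production, so nothing to check there.

Conflict found: Predict set conflict for S': { 'b' }
The grammar is NOT LL(1).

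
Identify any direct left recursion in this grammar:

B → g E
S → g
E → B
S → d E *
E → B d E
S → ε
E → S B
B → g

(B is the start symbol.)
No direct left recursion

Direct left recursion occurs when N → N α for some non-terminal N (the right-hand side begins with the left-hand side itself).

B → g E: starts with g
S → g: starts with g
E → B: starts with B
S → d E *: starts with d
E → B d E: starts with B
S → ε: starts with ε
E → S B: starts with S
B → g: starts with g

No direct left recursion found.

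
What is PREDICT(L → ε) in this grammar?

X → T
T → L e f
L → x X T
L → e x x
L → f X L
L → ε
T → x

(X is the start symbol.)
{ 'e' }

PREDICT(L → ε) = (FIRST(RHS) \ {ε}) ∪ (FOLLOW(L) if ε ∈ FIRST(RHS), i.e. RHS ⇒* ε)
The right-hand side is ε (FIRST(ε) = { ε }), so the predict set is FOLLOW(L) = { 'e' }
PREDICT(L → ε) = { 'e' }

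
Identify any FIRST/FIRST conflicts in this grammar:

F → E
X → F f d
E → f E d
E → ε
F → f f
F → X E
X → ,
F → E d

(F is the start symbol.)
A FIRST/FIRST conflict occurs when two productions N → α and N → β for the same non-terminal have FIRST(α) ∩ FIRST(β) ≠ ∅ (with ε ∈ FIRST of a nullable right-hand side, so two nullable alternatives also conflict).

FIRST sets of the non-terminals at (or reachable through a nullable prefix from) the front of some alternative:
  FIRST(E) = { 'f', ε }
  FIRST(X) = { ',', 'd', 'f' }
  FIRST(F) = { ',', 'd', 'f', ε }

Productions for F:
  F → E: FIRST = { 'f', ε }
  F → f f: FIRST = { 'f' }
  F → X E: FIRST = { ',', 'd', 'f' }
  F → E d: FIRST = { 'd', 'f' }
Productions for X:
  X → F f d: FIRST = { ',', 'd', 'f' }
  X → ,: FIRST = { ',' }
Productions for E:
  E → f E d: FIRST = { 'f' }
  E → ε: FIRST = { ε }

Conflict for F: F → E and F → f f
  Overlap: { 'f' }
Conflict for F: F → E and F → X E
  Overlap: { 'f' }
Conflict for F: F → E and F → E d
  Overlap: { 'f' }
Conflict for F: F → f f and F → X E
  Overlap: { 'f' }
Conflict for F: F → f f and F → E d
  Overlap: { 'f' }
Conflict for F: F → X E and F → E d
  Overlap: { 'd', 'f' }
Conflict for X: X → F f d and X → ,
  Overlap: { ',' }

Answer: Yes. F → E / F → f f on { 'f' }; F → E / F → X E on { 'f' }; F → E / F → E d on { 'f' }; F → f f / F → X E on { 'f' }; F → f f / F → E d on { 'f' }; F → X E / F → E d on { 'd', 'f' }; X → F f d / X → ',' on { ',' }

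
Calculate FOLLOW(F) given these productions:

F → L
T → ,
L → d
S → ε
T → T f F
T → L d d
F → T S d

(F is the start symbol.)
{ $, 'd', 'f' }

F is the start symbol, so $ ∈ FOLLOW(F).
In T → T f F: F is at the end, add FOLLOW(T)

The FOLLOW sets referred to above (computed the same way, to a fixed point):
  FOLLOW(T) = { 'd', 'f' }

Taking the union: FOLLOW(F) = { $, 'd', 'f' }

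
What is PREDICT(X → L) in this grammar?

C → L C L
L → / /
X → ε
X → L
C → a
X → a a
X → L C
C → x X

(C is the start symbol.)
PREDICT(X → L) = (FIRST(RHS) \ {ε}) ∪ (FOLLOW(X) if ε ∈ FIRST(RHS), i.e. RHS ⇒* ε)
FIRST(L) = { '/' }
FIRST(L) = { '/' }
ε ∉ FIRST(L), so FOLLOW(X) is not added.
PREDICT(X → L) = { '/' }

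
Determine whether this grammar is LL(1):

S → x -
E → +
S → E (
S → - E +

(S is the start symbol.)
Relevant sets:
  FIRST(E) = { '+' }

For S:
  PREDICT(S → x '-') = { 'x' }
  PREDICT(S → E '(') = { '+' }
  PREDICT(S → '-' E '+') = { '-' }
E has a single production, so nothing to check there.

All predict sets are disjoint. The grammar IS LL(1).

Answer: Yes, the grammar is LL(1).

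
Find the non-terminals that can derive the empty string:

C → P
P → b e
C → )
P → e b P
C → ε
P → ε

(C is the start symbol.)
A non-terminal is nullable if it can derive ε (the empty string): either it has an ε-production, or it has a production whose right-hand side consists entirely of nullable non-terminals.

ε-productions: C → ε, P → ε
So C, P are immediately nullable.
Every non-terminal is now nullable.
Nullable = { 'C', 'P' }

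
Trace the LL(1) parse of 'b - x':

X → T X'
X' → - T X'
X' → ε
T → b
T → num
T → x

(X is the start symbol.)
Stack is shown with the top on the left.

Stack     Input    Action
-------------------------
X $       b - x $  output X → T X'
T X' $    b - x $  output T → b
b X' $    b - x $  match 'b'
X' $      - x $    output X' → - T X'
- T X' $  - x $    match '-'
T X' $    x $      output T → x
x X' $    x $      match 'x'
X' $      $        output X' → ε
$         $        accept

The string is accepted.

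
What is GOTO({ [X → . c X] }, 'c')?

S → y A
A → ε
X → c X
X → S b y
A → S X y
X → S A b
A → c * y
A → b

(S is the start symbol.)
GOTO(I, 'c') = CLOSURE({ [A → αX.β] : [A → α.Xβ] ∈ I, X = 'c' })

Items with dot before 'c', with the dot advanced:
  [X → . c X] → [X → c . X]
Closure of the advanced items:
  [X → c . X] has the dot before X: add [X → . c X], [X → . S b y], [X → . S A b]
  [X → . S b y] has the dot before S: add [S → . y A]

GOTO = { [S → . y A], [X → . S A b], [X → . S b y], [X → . c X], [X → c . X] }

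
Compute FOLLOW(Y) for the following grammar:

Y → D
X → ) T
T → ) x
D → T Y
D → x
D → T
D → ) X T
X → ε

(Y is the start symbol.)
{ $ }

To compute FOLLOW(Y), find every occurrence of Y on a right-hand side N → α Y β: add FIRST(β) \ {ε}, and if β is empty or nullable also add FOLLOW(N). Iterate to a fixed point.

Y is the start symbol, so $ ∈ FOLLOW(Y).
In D → T Y: Y is at the end, add FOLLOW(D)

The FOLLOW sets referred to above (computed the same way, to a fixed point):
  FOLLOW(D) = { $ }

Taking the union: FOLLOW(Y) = { $ }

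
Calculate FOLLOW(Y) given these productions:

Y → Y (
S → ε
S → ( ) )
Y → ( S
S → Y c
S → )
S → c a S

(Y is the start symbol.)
Y is the start symbol, so $ ∈ FOLLOW(Y).
In Y → Y (: Y is followed by '(', add FIRST('(') \ {ε} = { '(' }
In S → Y c: Y is followed by c, add FIRST(c) \ {ε} = { 'c' }

Taking the union: FOLLOW(Y) = { $, '(', 'c' }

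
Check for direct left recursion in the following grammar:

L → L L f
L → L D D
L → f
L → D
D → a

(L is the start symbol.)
Direct left recursion occurs when N → N α for some non-terminal N (the right-hand side begins with the left-hand side itself).

L → L L f: LEFT RECURSIVE (starts with L)
L → L D D: LEFT RECURSIVE (starts with L)
L → f: starts with f
L → D: starts with D
D → a: starts with a

The grammar has direct left recursion on: L.

Answer: Yes, L is left-recursive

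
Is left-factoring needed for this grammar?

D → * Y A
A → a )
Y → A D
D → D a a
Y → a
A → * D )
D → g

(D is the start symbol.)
No, left-factoring is not needed

Left-factoring is needed when two productions for the same non-terminal
share a common prefix on the right-hand side.

Productions for D:
  D → * Y A
  D → D a a
  D → g
Productions for A:
  A → a )
  A → * D )
Productions for Y:
  Y → A D
  Y → a

No common prefixes found.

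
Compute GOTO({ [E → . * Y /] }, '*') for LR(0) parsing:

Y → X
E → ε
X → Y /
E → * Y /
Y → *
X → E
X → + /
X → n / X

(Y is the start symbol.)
GOTO(I, '*') = CLOSURE({ [A → αX.β] : [A → α.Xβ] ∈ I, X = '*' })

Items with dot before '*', with the dot advanced:
  [E → . * Y /] → [E → * . Y /]
Closure of the advanced items:
  [E → * . Y /] has the dot before Y: add [Y → . X], [Y → . *]
  [Y → . X] has the dot before X: add [X → . Y /], [X → . E], [X → . + /], [X → . n / X]
  [X → . E] has the dot before E: add [E → .], [E → . * Y /]

GOTO = { [E → * . Y /], [E → . * Y /], [E → .], [X → . + /], [X → . E], [X → . Y /], [X → . n / X], [Y → . *], [Y → . X] }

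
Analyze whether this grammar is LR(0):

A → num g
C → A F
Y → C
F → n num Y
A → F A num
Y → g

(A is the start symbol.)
A grammar is LR(0) if no state in the canonical LR(0) collection has:
  - both a shift item (dot before a terminal) and a complete item (shift-reduce conflict), or
  - two or more complete items (reduce-reduce conflict; the accept item [A' → A .] counts as a complete item here).

Augment with A' → A and build the canonical LR(0) collection (I0 = CLOSURE({[A' → . A]}), then GOTO on every symbol after a dot until no new states appear). It has 14 states:
  I0: { [A → . F A num], [A → . num g], [A' → . A], [F → . n num Y] }  — shift
  I1: { [A' → A .] }  — accept
  I2: { [A → . F A num], [A → . num g], [A → F . A num], [F → . n num Y] }  — shift
  I3: { [F → n . num Y] }  — shift
  I4: { [A → num . g] }  — shift
  I5: { [A → num g .] }  — reduce
  I6: { [A → . F A num], [A → . num g], [C → . A F], [F → . n num Y], [F → n num . Y], [Y → . C], [Y → . g] }  — shift
  I7: { [C → A . F], [F → . n num Y] }  — shift
  I8: { [Y → C .] }  — reduce
  I9: { [F → n num Y .] }  — reduce
  I10: { [Y → g .] }  — reduce
  I11: { [C → A F .] }  — reduce
  I12: { [A → F A . num] }  — shift
  I13: { [A → F A num .] }  — reduce

Every state is either a pure shift/goto state or contains exactly one complete item and nothing to shift — no conflicts. The grammar is LR(0).

Answer: Yes, the grammar is LR(0)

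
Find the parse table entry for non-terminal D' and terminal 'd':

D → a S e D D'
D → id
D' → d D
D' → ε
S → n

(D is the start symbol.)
To find M[D', 'd'], we find productions for D' where 'd' is in the predict set (PREDICT(N → α) = (FIRST(α) \ {ε}) ∪ (FOLLOW(N) if α ⇒* ε)).

Relevant sets:
  FOLLOW(D') = { $, 'd' }

D' → d D: PREDICT = { 'd' }
  'd' is in predict set, so this production goes in M[D', 'd']
D' → ε: PREDICT = { $, 'd' }
  'd' is in predict set, so this production goes in M[D', 'd']

M[D', 'd'] = D' → d D, D' → ε  (a multiply-defined cell — the grammar is not LL(1))

Answer: D' → d D, D' → ε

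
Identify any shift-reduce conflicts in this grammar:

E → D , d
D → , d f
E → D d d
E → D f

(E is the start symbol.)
A shift-reduce conflict occurs when an LR(0) state has both:
  - a complete (reduce) item [A → α .] (dot at the end), and
  - a shift item [B → β . c γ] (dot before a terminal).

Augment with E' → E and build the canonical LR(0) collection (I0 = CLOSURE({[E' → . E]}), then GOTO on every symbol after a dot until no new states appear). It has 11 states:
  I0: { [D → . , d f], [E → . D , d], [E → . D d d], [E → . D f], [E' → . E] }  — shift
  I1: { [D → , . d f] }  — shift
  I2: { [E → D . , d], [E → D . d d], [E → D . f] }  — shift
  I3: { [E' → E .] }  — accept
  I4: { [E → D , . d] }  — shift
  I5: { [E → D d . d] }  — shift
  I6: { [E → D f .] }  — reduce
  I7: { [E → D d d .] }  — reduce
  I8: { [E → D , d .] }  — reduce
  I9: { [D → , d . f] }  — shift
  I10: { [D → , d f .] }  — reduce

No state contains both a complete item and a shift item.

Answer: No shift-reduce conflicts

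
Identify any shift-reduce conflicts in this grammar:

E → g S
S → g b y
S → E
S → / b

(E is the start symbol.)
A shift-reduce conflict occurs when an LR(0) state has both:
  - a complete (reduce) item [A → α .] (dot at the end), and
  - a shift item [B → β . c γ] (dot before a terminal).

Augment with E' → E and build the canonical LR(0) collection (I0 = CLOSURE({[E' → . E]}), then GOTO on every symbol after a dot until no new states appear). It has 10 states:
  I0: { [E → . g S], [E' → . E] }  — shift
  I1: { [E' → E .] }  — accept
  I2: { [E → . g S], [E → g . S], [S → . / b], [S → . E], [S → . g b y] }  — shift
  I3: { [S → / . b] }  — shift
  I4: { [S → E .] }  — reduce
  I5: { [E → g S .] }  — reduce
  I6: { [E → . g S], [E → g . S], [S → . / b], [S → . E], [S → . g b y], [S → g . b y] }  — shift
  I7: { [S → g b . y] }  — shift
  I8: { [S → g b y .] }  — reduce
  I9: { [S → / b .] }  — reduce

No state contains both a complete item and a shift item.

Answer: No shift-reduce conflicts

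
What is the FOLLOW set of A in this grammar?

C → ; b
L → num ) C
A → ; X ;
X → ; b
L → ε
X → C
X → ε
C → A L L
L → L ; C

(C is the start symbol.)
{ $, ';', 'num' }

In C → A L L: A is followed by L L, add FIRST(L L) \ {ε} = { ';', 'num' }
  L L is nullable, so also add FOLLOW(C)

The FOLLOW sets referred to above (computed the same way, to a fixed point):
  FOLLOW(C) = { $, ';', 'num' }

Taking the union: FOLLOW(A) = { $, ';', 'num' }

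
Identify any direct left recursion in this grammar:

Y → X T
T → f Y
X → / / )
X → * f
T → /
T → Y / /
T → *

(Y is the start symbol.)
No direct left recursion

Direct left recursion occurs when N → N α for some non-terminal N (the right-hand side begins with the left-hand side itself).

Y → X T: starts with X
T → f Y: starts with f
X → / / ): starts with '/'
X → * f: starts with '*'
T → /: starts with '/'
T → Y / /: starts with Y
T → *: starts with '*'

No direct left recursion found.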